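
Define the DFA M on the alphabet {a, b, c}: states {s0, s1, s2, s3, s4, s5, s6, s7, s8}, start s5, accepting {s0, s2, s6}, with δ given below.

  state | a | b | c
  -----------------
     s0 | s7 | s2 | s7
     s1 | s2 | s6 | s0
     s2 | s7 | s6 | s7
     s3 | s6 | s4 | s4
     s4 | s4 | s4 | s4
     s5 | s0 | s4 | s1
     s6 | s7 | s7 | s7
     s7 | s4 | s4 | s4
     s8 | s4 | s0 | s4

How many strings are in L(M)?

9

The useful subgraph on states {s0, s1, s2, s5, s6} is acyclic, so L(M) is finite; the longest accepting path visits 5 useful states, giving maximum string length 4.
Counting accepting paths from s5 by length: 1 of length 1, 4 of length 2, 3 of length 3, 1 of length 4. Total 9.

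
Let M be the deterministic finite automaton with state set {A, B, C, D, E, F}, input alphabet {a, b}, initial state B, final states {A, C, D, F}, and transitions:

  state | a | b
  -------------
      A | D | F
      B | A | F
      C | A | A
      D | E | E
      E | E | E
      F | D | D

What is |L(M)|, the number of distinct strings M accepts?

The useful subgraph on states {A, B, D, F} is acyclic, so L(M) is finite; the longest accepting path visits 4 useful states, giving maximum string length 3.
Counting accepting paths from B by length: 2 of length 1, 4 of length 2, 2 of length 3. Total 8.

8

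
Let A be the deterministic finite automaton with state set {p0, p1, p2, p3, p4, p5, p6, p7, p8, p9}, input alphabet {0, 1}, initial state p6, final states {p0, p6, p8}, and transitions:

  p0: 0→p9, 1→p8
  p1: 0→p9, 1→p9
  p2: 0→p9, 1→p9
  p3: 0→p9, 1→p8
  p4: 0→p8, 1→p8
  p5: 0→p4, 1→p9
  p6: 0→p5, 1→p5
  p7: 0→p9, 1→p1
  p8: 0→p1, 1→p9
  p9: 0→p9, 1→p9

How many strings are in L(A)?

The useful subgraph on states {p4, p5, p6, p8} is acyclic, so L(A) is finite; the longest accepting path visits 4 useful states, giving maximum string length 3.
Counting accepting paths from p6 by length: 1 of length 0, 4 of length 3. Total 5.

5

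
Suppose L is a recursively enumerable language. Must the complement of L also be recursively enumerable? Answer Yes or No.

No

If both L and its complement were r.e., running the two recognisers in parallel would decide L, so L would be recursive; but there are r.e. languages that are not recursive (e.g. the halting problem), and their complements are therefore not r.e.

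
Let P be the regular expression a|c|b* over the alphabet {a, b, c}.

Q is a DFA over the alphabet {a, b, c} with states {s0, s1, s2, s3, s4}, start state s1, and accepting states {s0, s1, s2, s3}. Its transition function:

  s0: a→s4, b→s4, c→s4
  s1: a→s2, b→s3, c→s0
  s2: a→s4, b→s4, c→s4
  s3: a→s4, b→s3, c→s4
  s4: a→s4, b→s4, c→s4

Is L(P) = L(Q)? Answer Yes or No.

Yes

Converting the expression P to a DFA (subset construction, then merging equivalent states) gives the minimal DFA with states {p0, p1, p2, p3}, start state p0, accepting states {p0, p1, p2} and transitions p0: a→p1, b→p2, c→p1; p1: a→p3, b→p3, c→p3; p2: a→p3, b→p2, c→p3; p3: a→p3, b→p3, c→p3.
Exploring the product automaton P × Q from the start pair (p0, s1), following both machines on each input symbol, reaches 5 state pairs: (p0, s1), (p1, s2), (p2, s3), (p1, s0), (p3, s4).
P accepts in {p0, p1, p2} and Q accepts in {s0, s1, s2, s3}. In every reachable pair the two components are either both accepting — (p0, s1), (p1, s2), (p2, s3), (p1, s0) — or both non-accepting, so no string is accepted by exactly one of the machines: L(P) \ L(Q) and L(Q) \ L(P) are both empty.
Hence every string is accepted by P iff it is accepted by Q, and the two languages coincide.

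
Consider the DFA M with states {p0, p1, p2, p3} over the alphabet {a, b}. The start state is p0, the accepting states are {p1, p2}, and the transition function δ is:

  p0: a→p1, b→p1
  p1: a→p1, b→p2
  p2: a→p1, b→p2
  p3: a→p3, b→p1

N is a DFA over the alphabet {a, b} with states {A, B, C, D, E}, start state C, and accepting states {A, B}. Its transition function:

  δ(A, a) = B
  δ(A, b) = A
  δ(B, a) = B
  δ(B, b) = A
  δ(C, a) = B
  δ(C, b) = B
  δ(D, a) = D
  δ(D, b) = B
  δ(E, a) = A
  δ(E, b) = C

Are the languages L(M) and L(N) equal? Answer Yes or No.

Yes

Exploring the product automaton M × N from the start pair (p0, C), following both machines on each input symbol, reaches 3 state pairs: (p0, C), (p1, B), (p2, A).
M accepts in {p1, p2} and N accepts in {A, B}. In every reachable pair the two components are either both accepting — (p1, B), (p2, A) — or both non-accepting, so no string is accepted by exactly one of the machines: L(M) \ L(N) and L(N) \ L(M) are both empty.
Hence every string is accepted by M iff it is accepted by N, and the two languages coincide.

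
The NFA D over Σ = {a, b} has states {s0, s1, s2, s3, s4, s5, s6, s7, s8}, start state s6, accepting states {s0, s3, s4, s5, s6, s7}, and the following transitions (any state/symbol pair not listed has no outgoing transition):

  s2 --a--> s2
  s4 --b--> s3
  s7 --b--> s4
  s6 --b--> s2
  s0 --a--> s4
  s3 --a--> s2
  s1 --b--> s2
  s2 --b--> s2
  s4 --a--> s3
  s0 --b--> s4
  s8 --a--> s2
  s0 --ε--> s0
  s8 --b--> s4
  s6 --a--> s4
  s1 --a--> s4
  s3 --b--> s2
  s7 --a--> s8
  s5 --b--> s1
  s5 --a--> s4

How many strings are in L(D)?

The useful subgraph on states {s3, s4, s6} is acyclic, so L(D) is finite; the longest accepting path visits 3 useful states, giving maximum string length 2.
Counting accepting paths from s6 by length: 1 of length 0, 1 of length 1, 2 of length 2. Total 4.

4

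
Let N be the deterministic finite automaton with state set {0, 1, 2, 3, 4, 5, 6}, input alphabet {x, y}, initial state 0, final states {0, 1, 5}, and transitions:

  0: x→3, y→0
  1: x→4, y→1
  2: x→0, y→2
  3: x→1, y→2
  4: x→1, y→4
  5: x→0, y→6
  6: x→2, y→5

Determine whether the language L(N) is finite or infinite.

State 0 is reachable from the start and can reach an accepting state, and it lies on the cycle 0 → 0.
Traversing that cycle any number of times yields accepted strings of unbounded length, so the language is infinite.

infinite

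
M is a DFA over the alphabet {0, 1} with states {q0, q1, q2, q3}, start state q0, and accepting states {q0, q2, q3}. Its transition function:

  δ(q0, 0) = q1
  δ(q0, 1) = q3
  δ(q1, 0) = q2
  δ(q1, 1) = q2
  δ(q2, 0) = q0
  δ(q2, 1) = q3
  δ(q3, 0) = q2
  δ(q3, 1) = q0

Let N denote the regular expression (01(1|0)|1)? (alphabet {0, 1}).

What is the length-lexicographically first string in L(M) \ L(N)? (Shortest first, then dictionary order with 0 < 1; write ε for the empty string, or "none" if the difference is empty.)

The string 00 is accepted by M but not by N.
No shorter string lies in the difference, and 00 is the lexicographically first length-2 string in L(M) \ L(N).

00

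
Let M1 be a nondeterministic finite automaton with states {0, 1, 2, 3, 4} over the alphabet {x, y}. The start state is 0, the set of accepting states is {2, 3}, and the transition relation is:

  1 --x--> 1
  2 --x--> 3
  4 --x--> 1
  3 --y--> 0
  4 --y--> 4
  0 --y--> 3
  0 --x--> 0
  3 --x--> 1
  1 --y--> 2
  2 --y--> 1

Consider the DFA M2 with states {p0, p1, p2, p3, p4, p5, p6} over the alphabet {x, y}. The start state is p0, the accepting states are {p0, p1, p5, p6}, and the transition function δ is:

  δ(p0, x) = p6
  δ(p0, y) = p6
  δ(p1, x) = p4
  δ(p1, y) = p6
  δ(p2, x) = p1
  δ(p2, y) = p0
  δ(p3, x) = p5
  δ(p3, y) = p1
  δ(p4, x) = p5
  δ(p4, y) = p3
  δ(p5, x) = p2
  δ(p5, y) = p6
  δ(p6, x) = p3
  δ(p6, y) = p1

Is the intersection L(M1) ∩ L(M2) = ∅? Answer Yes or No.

The string y is accepted by both M1 and M2.
Hence L(M1) ∩ L(M2) ≠ ∅.

No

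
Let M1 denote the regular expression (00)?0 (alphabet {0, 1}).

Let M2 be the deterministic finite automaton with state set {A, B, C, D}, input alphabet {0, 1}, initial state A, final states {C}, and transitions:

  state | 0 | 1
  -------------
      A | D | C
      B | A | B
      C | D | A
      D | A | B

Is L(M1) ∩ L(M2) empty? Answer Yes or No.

Converting the expression M1 to a DFA (subset construction, then merging equivalent states) gives the minimal DFA with states {r0, r1, r2, r3, r4}, start state r0, accepting states {r1, r4} and transitions r0: 0→r1, 1→r2; r1: 0→r3, 1→r2; r2: 0→r2, 1→r2; r3: 0→r4, 1→r2; r4: 0→r2, 1→r2.
Exploring the product automaton M1 × M2 from the start pair (r0, A), following both machines on each input symbol, reaches 8 state pairs: (r0, A), (r1, D), (r2, C), (r3, A), (r2, B), (r2, D), (r2, A), (r4, D).
M1 accepts in {r1, r4} and M2 accepts in {C}; no reachable pair has both components accepting, so no string drives both machines to acceptance simultaneously and L(M1) ∩ L(M2) = ∅.
So no string is accepted by both, and the intersection is empty.

Yes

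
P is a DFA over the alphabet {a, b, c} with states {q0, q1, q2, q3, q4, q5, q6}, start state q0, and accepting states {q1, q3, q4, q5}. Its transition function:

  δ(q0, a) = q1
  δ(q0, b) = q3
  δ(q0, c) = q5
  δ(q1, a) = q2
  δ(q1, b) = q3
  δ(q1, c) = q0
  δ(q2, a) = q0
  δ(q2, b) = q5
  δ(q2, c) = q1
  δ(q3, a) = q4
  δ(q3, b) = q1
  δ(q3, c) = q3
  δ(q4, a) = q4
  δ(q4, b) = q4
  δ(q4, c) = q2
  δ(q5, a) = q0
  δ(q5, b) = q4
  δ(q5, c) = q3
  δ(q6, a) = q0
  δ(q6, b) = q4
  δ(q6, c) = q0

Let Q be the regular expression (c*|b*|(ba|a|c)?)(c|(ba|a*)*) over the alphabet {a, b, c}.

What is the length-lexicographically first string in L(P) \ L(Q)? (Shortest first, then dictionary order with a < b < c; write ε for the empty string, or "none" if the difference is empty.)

ab

The string ab is accepted by P but not by Q.
No shorter string lies in the difference, and ab is the lexicographically first length-2 string in L(P) \ L(Q).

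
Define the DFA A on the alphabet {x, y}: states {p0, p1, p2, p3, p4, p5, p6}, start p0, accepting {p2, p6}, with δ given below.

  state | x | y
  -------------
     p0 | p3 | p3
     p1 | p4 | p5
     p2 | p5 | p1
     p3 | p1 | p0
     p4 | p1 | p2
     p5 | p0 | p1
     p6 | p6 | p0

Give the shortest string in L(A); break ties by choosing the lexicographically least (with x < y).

xxxy

A breadth-first search from p0 reaches an accepting state first via the path p0 → p3 → p1 → p4 → p2 on input xxxy.
No string of length < 4 is accepted (BFS exhausts all shorter strings without reaching an accepting state), and xxxy is the lexicographically least accepting string of length 4.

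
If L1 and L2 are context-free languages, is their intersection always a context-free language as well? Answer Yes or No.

No

{aⁿbⁿcᵐ : m,n≥0} and {aᵐbⁿcⁿ : m,n≥0} are both context-free, but their intersection {aⁿbⁿcⁿ : n≥0} is not (pumping lemma).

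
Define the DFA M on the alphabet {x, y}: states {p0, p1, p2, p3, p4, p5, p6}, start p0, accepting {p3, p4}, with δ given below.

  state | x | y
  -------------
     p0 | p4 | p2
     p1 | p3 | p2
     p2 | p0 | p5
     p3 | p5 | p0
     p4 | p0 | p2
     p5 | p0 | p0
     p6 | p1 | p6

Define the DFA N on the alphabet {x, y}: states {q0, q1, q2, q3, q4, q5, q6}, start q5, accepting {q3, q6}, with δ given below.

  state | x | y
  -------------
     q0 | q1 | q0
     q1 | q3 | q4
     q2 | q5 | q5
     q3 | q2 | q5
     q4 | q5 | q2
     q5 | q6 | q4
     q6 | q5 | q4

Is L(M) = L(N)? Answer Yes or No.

Exploring the product automaton M × N from the start pair (p0, q5), following both machines on each input symbol, reaches 4 state pairs: (p0, q5), (p4, q6), (p2, q4), (p5, q2).
M accepts in {p3, p4} and N accepts in {q3, q6}. In every reachable pair the two components are either both accepting — (p4, q6) — or both non-accepting, so no string is accepted by exactly one of the machines: L(M) \ L(N) and L(N) \ L(M) are both empty.
Hence every string is accepted by M iff it is accepted by N, and the two languages coincide.

Yes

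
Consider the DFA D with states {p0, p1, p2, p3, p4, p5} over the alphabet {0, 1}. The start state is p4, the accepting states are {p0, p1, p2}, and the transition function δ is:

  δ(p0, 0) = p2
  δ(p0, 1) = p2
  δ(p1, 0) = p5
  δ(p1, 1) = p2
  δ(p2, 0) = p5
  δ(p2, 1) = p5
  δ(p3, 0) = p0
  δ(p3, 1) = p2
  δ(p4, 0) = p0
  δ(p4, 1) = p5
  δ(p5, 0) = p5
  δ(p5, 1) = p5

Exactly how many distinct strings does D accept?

3

The useful subgraph on states {p0, p2, p4} is acyclic, so L(D) is finite; the longest accepting path visits 3 useful states, giving maximum string length 2.
Counting accepting paths from p4 by length: 1 of length 1, 2 of length 2. Total 3.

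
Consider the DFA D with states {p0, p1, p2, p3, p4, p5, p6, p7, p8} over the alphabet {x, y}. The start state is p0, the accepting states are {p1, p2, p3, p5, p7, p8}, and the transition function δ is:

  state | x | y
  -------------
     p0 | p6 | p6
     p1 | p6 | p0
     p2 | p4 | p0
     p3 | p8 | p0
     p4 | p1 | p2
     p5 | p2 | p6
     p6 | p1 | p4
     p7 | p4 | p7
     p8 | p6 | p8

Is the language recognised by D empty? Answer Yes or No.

No

The string xx is accepted: the run p0 → p6 → p1 ends in the accepting state p1.
Since at least one string is accepted, L(D) is not empty.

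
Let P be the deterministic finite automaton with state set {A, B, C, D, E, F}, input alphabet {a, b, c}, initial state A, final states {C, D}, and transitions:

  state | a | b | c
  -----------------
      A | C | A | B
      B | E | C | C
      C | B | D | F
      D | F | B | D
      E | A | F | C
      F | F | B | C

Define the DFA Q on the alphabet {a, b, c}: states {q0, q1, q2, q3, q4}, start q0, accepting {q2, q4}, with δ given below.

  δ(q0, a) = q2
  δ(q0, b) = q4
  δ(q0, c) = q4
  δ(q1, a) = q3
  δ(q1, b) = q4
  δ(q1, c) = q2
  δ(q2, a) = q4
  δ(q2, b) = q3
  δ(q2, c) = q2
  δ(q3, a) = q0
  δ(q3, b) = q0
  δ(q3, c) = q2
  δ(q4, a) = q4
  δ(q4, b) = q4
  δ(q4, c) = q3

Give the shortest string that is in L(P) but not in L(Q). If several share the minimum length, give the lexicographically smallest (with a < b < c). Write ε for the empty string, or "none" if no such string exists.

ab

The string ab is accepted by P but not by Q.
No shorter string lies in the difference, and ab is the lexicographically first length-2 string in L(P) \ L(Q).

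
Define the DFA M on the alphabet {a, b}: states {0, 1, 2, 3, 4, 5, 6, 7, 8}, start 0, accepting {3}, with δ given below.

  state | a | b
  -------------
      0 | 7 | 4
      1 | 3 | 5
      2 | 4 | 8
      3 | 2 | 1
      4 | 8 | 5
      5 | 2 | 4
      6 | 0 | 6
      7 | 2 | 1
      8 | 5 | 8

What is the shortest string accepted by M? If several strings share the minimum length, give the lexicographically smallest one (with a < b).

aba

A breadth-first search from 0 reaches an accepting state first via the path 0 → 7 → 1 → 3 on input aba.
No string of length < 3 is accepted (BFS exhausts all shorter strings without reaching an accepting state), and aba is the lexicographically least accepting string of length 3.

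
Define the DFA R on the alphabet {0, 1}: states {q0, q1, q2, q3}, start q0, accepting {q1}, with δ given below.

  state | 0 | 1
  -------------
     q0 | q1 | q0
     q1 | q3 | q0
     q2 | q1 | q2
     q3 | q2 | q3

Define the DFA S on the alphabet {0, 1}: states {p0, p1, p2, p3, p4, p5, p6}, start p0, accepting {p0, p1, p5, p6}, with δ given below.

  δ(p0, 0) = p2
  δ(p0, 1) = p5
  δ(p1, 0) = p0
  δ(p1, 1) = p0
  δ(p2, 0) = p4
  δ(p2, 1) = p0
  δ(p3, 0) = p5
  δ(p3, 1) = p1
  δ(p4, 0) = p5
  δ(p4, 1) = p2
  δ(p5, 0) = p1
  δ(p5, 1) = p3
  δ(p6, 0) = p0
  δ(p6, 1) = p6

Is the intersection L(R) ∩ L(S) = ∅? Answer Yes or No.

No

The string 10 is accepted by both R and S.
Hence L(R) ∩ L(S) ≠ ∅.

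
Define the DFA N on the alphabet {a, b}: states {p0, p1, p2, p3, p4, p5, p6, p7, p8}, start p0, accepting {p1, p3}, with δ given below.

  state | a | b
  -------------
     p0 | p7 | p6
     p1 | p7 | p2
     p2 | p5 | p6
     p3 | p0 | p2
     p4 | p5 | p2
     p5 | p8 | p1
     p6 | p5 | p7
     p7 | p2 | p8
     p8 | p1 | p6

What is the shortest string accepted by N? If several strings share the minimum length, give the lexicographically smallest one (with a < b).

aba

A breadth-first search from p0 reaches an accepting state first via the path p0 → p7 → p8 → p1 on input aba.
No string of length < 3 is accepted (BFS exhausts all shorter strings without reaching an accepting state), and aba is the lexicographically least accepting string of length 3.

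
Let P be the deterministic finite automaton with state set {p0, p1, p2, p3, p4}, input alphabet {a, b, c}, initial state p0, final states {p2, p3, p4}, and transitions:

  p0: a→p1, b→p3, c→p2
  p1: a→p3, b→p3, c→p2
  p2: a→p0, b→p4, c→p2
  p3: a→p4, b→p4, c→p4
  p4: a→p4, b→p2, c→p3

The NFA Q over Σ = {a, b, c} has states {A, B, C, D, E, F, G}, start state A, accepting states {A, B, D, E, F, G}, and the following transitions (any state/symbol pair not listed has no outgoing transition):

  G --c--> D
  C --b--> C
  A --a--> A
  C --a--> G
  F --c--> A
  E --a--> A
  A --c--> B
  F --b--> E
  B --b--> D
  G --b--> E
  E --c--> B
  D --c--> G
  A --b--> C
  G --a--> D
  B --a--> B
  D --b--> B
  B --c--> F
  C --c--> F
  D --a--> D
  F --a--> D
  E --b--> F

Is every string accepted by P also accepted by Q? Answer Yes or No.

The string b is in L(P) but not in L(Q).
So L(P) ⊄ L(Q).

No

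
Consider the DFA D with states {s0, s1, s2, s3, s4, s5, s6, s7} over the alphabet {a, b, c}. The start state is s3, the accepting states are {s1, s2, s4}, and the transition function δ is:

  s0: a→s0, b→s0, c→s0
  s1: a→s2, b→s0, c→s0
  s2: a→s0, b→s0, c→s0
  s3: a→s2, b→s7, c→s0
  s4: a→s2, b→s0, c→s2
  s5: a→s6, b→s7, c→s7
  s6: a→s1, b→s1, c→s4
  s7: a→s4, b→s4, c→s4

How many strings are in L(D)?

10

The useful subgraph on states {s2, s3, s4, s7} is acyclic, so L(D) is finite; the longest accepting path visits 4 useful states, giving maximum string length 3.
Counting accepting paths from s3 by length: 1 of length 1, 3 of length 2, 6 of length 3. Total 10.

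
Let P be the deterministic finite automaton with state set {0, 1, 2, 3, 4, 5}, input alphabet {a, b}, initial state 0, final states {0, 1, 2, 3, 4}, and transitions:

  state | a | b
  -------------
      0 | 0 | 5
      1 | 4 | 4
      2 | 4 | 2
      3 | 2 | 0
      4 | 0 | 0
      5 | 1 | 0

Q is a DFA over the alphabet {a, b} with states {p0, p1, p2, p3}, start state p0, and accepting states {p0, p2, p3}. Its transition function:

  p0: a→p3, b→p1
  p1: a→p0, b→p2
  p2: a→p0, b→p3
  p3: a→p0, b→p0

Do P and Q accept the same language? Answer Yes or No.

No

The string abb is accepted by P but rejected by Q.
So L(P) ≠ L(Q).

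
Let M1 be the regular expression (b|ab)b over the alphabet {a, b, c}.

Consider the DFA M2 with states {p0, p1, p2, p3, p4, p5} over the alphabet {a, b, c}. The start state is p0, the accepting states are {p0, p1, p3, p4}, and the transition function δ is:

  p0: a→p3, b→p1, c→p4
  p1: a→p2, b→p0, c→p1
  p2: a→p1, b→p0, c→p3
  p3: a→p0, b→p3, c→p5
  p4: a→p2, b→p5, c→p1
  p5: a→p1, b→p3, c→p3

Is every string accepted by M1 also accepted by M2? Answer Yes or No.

Converting the expression M1 to a DFA (subset construction, then merging equivalent states) gives the minimal DFA with states {r0, r1, r2, r3, r4}, start state r0, accepting states {r4} and transitions r0: a→r1, b→r2, c→r3; r1: a→r3, b→r2, c→r3; r2: a→r3, b→r4, c→r3; r3: a→r3, b→r3, c→r3; r4: a→r3, b→r3, c→r3.
Exploring the product automaton M1 × M2 from the start pair (r0, p0), following both machines on each input symbol, reaches 12 state pairs: (r0, p0), (r1, p3), (r2, p1), (r3, p4), (r3, p0), (r2, p3), (r3, p5), (r3, p2), (r4, p0), (r3, p1), (r3, p3), (r4, p3).
M1 accepts in {r4} and M2 accepts in {p0, p1, p3, p4}. The reachable pairs whose M1-component is accepting are (r4, p0), (r4, p3); in each of them the M2-component is accepting too, so the product for L(M1) \ L(M2) (M1-component accepting, M2-component rejecting) has no reachable accepting pair and the difference is empty.
Hence every string in L(M1) is also in L(M2).

Yes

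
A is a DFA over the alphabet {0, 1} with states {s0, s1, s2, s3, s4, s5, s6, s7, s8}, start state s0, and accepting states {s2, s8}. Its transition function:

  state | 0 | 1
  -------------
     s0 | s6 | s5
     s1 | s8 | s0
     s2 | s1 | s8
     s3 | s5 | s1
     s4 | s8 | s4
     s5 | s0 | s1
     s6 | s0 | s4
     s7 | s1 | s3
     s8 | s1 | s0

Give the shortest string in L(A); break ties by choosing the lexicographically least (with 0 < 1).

010

A breadth-first search from s0 reaches an accepting state first via the path s0 → s6 → s4 → s8 on input 010.
No string of length < 3 is accepted (BFS exhausts all shorter strings without reaching an accepting state), and 010 is the lexicographically least accepting string of length 3.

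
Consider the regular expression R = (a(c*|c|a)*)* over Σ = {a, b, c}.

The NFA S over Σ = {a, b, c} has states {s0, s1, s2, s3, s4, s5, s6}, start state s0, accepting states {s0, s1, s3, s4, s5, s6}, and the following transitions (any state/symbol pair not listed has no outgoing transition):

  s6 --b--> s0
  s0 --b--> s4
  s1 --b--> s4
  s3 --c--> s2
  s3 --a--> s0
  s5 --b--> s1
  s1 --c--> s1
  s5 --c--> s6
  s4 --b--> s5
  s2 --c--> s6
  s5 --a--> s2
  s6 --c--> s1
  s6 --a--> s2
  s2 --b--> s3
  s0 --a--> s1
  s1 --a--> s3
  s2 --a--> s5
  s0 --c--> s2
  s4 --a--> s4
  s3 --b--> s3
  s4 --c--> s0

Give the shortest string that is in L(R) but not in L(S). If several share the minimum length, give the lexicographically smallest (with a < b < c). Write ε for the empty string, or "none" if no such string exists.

The string aac is accepted by R but not by S.
No shorter string lies in the difference, and aac is the lexicographically first length-3 string in L(R) \ L(S).

aac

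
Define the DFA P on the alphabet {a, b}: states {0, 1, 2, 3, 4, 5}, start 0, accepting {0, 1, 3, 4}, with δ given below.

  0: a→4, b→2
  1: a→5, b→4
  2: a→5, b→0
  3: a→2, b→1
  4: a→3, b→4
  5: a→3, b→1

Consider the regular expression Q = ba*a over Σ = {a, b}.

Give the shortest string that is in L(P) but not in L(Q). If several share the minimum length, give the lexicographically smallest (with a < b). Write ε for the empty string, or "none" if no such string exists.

ε

The empty string ε is accepted by P but not by Q.
Since ε is the unique shortest string, it is the required witness.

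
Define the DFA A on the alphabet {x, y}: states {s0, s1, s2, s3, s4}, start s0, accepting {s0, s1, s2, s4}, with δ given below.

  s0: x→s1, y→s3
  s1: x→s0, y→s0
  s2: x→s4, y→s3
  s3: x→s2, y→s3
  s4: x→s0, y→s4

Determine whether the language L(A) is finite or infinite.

State s0 is reachable from the start and can reach an accepting state, and it lies on the cycle s0 → s1 → s0.
Traversing that cycle any number of times yields accepted strings of unbounded length, so the language is infinite.

infinite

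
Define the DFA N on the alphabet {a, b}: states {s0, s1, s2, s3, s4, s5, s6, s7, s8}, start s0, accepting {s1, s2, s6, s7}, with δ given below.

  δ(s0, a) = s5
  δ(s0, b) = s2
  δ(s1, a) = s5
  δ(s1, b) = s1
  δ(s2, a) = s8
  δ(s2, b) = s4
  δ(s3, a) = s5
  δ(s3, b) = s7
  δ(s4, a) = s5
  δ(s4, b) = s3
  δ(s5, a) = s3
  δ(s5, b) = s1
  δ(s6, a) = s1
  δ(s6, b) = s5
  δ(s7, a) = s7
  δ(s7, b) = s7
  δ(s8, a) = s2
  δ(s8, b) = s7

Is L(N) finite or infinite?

infinite

State s2 is reachable from the start and can reach an accepting state, and it lies on the cycle s2 → s8 → s2.
Traversing that cycle any number of times yields accepted strings of unbounded length, so the language is infinite.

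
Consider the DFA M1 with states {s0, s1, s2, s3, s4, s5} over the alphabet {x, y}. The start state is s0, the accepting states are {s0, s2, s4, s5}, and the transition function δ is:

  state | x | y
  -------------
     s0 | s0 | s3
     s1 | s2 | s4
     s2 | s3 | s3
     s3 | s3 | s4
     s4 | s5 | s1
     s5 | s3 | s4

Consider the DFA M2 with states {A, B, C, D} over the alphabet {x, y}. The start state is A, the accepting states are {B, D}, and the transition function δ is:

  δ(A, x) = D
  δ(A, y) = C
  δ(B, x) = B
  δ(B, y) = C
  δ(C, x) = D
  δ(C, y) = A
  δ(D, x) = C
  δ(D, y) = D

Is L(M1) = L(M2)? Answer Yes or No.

No

The empty string ε is accepted by M1 but rejected by M2.
So L(M1) ≠ L(M2).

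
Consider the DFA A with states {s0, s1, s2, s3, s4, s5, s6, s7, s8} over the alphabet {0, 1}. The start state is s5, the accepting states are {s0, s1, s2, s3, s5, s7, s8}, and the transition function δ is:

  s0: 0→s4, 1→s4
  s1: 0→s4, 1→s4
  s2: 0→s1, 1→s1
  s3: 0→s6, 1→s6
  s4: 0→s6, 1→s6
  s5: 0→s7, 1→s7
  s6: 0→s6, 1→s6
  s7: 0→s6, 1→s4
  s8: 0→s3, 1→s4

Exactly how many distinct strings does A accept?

3

The useful subgraph on states {s5, s7} is acyclic, so L(A) is finite; the longest accepting path visits 2 useful states, giving maximum string length 1.
Counting accepting paths from s5 by length: 1 of length 0, 2 of length 1. Total 3.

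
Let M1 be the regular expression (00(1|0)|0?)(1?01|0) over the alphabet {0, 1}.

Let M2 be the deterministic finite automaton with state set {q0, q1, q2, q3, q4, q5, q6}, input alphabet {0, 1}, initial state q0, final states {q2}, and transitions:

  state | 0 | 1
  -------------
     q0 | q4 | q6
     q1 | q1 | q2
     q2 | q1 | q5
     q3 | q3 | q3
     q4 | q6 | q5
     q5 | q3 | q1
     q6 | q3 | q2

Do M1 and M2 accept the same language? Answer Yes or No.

The string 0 is accepted by M1 but rejected by M2.
So L(M1) ≠ L(M2).

No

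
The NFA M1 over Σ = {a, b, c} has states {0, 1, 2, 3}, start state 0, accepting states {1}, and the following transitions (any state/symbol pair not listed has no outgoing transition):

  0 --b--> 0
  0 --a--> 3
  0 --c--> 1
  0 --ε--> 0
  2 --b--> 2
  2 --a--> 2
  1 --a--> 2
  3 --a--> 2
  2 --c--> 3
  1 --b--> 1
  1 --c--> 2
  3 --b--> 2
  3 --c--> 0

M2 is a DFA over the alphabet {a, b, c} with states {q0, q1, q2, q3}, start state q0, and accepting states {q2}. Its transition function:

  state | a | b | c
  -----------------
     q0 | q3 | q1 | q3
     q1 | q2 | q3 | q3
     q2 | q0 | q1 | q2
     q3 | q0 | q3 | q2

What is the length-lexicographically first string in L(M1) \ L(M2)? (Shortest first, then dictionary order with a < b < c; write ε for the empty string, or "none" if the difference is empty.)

c

The string c is accepted by M1 but not by M2.
No shorter string lies in the difference, and c is the lexicographically first length-1 string in L(M1) \ L(M2).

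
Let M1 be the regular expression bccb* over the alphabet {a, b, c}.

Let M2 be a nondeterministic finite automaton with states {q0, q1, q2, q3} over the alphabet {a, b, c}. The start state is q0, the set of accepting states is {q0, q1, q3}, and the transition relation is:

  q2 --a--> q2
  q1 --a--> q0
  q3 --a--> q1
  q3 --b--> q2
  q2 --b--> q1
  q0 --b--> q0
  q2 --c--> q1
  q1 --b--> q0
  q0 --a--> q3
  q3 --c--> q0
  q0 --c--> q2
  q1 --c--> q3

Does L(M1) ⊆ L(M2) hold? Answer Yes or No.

Converting the expression M1 to a DFA (subset construction, then merging equivalent states) gives the minimal DFA with states {r0, r1, r2, r3, r4}, start state r0, accepting states {r4} and transitions r0: a→r1, b→r2, c→r1; r1: a→r1, b→r1, c→r1; r2: a→r1, b→r1, c→r3; r3: a→r1, b→r1, c→r4; r4: a→r1, b→r4, c→r1.
Exploring the product automaton M1 × M2 from the start pair (r0, q0), following both machines on each input symbol, reaches 9 state pairs: (r0, q0), (r1, q3), (r2, q0), (r1, q2), (r1, q1), (r1, q0), (r3, q2), (r4, q1), (r4, q0).
M1 accepts in {r4} and M2 accepts in {q0, q1, q3}. The reachable pairs whose M1-component is accepting are (r4, q1), (r4, q0); in each of them the M2-component is accepting too, so the product for L(M1) \ L(M2) (M1-component accepting, M2-component rejecting) has no reachable accepting pair and the difference is empty.
Hence every string in L(M1) is also in L(M2).

Yes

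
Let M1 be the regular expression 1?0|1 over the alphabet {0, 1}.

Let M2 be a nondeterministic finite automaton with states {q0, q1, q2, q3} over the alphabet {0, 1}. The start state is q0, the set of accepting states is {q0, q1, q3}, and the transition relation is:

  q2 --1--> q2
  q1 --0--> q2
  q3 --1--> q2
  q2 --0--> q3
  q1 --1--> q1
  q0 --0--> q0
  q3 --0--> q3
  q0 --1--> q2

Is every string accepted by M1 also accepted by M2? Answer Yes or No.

The string 1 is in L(M1) but not in L(M2).
So L(M1) ⊄ L(M2).

No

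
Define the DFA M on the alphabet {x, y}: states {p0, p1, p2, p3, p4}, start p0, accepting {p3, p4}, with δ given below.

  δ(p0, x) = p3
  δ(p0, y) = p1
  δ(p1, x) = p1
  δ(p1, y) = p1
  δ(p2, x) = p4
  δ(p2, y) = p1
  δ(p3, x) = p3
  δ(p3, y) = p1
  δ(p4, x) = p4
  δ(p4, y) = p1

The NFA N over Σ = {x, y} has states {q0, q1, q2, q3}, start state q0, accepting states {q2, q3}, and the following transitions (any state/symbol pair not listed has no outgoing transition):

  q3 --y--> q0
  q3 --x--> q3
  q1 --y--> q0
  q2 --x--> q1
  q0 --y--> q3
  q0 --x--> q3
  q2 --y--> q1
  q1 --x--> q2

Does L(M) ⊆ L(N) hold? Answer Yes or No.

Yes

Exploring the product automaton M × N from the start pair (p0, q0), following both machines on each input symbol, reaches 4 state pairs: (p0, q0), (p3, q3), (p1, q3), (p1, q0).
M accepts in {p3, p4} and N accepts in {q2, q3}. The reachable pairs whose M-component is accepting are (p3, q3); in each of them the N-component is accepting too, so the product for L(M) \ L(N) (M-component accepting, N-component rejecting) has no reachable accepting pair and the difference is empty.
Hence every string in L(M) is also in L(N).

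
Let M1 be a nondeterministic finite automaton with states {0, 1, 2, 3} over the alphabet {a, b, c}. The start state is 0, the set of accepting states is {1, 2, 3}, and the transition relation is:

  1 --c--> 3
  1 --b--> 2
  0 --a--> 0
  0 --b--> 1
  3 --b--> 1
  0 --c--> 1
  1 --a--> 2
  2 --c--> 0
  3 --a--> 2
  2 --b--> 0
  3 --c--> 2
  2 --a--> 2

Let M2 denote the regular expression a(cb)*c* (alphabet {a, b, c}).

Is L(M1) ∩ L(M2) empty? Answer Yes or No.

The string ac is accepted by both M1 and M2.
Hence L(M1) ∩ L(M2) ≠ ∅.

No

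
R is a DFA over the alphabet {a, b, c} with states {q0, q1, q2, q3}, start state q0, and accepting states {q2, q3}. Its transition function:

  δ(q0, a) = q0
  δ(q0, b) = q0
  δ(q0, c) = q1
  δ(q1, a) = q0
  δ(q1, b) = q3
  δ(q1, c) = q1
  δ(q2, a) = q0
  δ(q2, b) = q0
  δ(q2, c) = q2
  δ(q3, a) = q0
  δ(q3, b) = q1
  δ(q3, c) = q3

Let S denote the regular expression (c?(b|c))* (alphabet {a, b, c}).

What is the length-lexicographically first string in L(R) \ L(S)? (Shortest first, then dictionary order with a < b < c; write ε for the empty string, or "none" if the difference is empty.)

acb

The string acb is accepted by R but not by S.
No shorter string lies in the difference, and acb is the lexicographically first length-3 string in L(R) \ L(S).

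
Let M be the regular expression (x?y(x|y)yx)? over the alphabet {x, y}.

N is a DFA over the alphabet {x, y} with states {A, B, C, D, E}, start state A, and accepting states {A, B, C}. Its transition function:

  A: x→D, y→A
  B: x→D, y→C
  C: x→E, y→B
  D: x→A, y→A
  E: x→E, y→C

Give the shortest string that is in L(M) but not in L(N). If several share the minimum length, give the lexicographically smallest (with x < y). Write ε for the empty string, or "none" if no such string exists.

The string yxyx is accepted by M but not by N.
No shorter string lies in the difference, and yxyx is the lexicographically first length-4 string in L(M) \ L(N).

yxyx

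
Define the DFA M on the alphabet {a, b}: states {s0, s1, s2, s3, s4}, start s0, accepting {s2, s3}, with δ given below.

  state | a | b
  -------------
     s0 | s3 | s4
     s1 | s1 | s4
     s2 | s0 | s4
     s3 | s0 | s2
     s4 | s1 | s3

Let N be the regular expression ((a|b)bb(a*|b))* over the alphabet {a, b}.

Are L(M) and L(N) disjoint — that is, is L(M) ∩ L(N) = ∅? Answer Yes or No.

The string bbb is accepted by both M and N.
Hence L(M) ∩ L(N) ≠ ∅.

No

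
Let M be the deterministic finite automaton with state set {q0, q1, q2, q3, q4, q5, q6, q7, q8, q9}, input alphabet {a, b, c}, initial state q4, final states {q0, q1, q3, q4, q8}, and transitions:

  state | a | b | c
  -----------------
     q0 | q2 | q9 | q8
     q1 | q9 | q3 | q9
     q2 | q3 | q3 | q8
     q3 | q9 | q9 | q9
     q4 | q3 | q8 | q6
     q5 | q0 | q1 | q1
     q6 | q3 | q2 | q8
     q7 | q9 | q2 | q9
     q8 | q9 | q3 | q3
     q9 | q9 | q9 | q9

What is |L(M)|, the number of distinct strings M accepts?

The useful subgraph on states {q2, q3, q4, q6, q8} is acyclic, so L(M) is finite; the longest accepting path visits 5 useful states, giving maximum string length 4.
Counting accepting paths from q4 by length: 1 of length 0, 2 of length 1, 4 of length 2, 5 of length 3, 2 of length 4. Total 14.

14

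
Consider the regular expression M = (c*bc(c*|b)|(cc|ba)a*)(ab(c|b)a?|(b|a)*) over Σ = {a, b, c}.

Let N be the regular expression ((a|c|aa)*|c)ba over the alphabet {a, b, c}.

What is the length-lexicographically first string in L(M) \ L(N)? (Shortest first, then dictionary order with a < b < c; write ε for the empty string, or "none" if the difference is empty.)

bc

The string bc is accepted by M but not by N.
No shorter string lies in the difference, and bc is the lexicographically first length-2 string in L(M) \ L(N).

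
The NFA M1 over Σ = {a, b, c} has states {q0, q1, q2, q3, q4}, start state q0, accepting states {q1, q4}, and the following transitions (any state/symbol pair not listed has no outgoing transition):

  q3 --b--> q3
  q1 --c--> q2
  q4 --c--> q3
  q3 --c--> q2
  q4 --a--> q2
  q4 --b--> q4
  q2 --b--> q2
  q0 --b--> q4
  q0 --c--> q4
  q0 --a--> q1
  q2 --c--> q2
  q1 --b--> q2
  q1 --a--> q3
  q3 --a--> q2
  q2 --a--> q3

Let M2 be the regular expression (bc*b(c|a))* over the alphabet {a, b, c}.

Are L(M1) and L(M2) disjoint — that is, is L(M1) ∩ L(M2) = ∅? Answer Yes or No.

Yes

Converting the expression M2 to a DFA (subset construction, then merging equivalent states) gives the minimal DFA with states {r0, r1, r2, r3}, start state r0, accepting states {r0} and transitions r0: a→r1, b→r2, c→r1; r1: a→r1, b→r1, c→r1; r2: a→r1, b→r3, c→r2; r3: a→r0, b→r1, c→r0.
Exploring the product automaton M1 × M2 from the start pair (q0, r0), following both machines on each input symbol, reaches 13 state pairs: (q0, r0), (q1, r1), (q4, r2), (q4, r1), (q3, r1), (q2, r1), (q4, r3), (q3, r2), (q2, r0), (q3, r0), (q3, r3), (q2, r2), (q2, r3).
M1 accepts in {q1, q4} and M2 accepts in {r0}; no reachable pair has both components accepting, so no string drives both machines to acceptance simultaneously and L(M1) ∩ L(M2) = ∅.
So no string is accepted by both, and the intersection is empty.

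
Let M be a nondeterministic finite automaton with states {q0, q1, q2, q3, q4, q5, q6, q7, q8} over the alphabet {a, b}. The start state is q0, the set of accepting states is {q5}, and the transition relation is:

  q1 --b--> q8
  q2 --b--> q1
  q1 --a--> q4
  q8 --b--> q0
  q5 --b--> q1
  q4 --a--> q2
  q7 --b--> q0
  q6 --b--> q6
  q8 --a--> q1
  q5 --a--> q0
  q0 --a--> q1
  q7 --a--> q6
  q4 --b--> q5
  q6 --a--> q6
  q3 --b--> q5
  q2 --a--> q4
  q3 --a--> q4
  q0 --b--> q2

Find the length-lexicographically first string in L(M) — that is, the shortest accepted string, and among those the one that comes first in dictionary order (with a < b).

aab

A breadth-first search from q0 reaches an accepting state first via the path q0 → q1 → q4 → q5 on input aab.
No string of length < 3 is accepted (BFS exhausts all shorter strings without reaching an accepting state), and aab is the lexicographically least accepting string of length 3.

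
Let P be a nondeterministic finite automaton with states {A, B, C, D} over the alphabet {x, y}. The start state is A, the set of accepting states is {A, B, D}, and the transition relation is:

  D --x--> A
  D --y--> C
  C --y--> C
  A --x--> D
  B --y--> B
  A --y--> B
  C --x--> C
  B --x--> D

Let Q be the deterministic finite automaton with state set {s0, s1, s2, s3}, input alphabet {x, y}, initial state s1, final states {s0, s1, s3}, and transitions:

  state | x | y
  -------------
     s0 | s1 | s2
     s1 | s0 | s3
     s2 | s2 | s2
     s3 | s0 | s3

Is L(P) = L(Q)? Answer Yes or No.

Yes

Exploring the product automaton P × Q from the start pair (A, s1), following both machines on each input symbol, reaches 4 state pairs: (A, s1), (D, s0), (B, s3), (C, s2).
P accepts in {A, B, D} and Q accepts in {s0, s1, s3}. In every reachable pair the two components are either both accepting — (A, s1), (D, s0), (B, s3) — or both non-accepting, so no string is accepted by exactly one of the machines: L(P) \ L(Q) and L(Q) \ L(P) are both empty.
Hence every string is accepted by P iff it is accepted by Q, and the two languages coincide.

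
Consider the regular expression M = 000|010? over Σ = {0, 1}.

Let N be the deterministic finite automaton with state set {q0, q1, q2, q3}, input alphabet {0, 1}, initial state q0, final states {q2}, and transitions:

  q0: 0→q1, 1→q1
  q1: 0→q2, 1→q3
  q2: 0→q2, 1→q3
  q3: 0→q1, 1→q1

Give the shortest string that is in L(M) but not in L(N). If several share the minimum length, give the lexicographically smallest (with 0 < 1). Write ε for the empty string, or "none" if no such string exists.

01

The string 01 is accepted by M but not by N.
No shorter string lies in the difference, and 01 is the lexicographically first length-2 string in L(M) \ L(N).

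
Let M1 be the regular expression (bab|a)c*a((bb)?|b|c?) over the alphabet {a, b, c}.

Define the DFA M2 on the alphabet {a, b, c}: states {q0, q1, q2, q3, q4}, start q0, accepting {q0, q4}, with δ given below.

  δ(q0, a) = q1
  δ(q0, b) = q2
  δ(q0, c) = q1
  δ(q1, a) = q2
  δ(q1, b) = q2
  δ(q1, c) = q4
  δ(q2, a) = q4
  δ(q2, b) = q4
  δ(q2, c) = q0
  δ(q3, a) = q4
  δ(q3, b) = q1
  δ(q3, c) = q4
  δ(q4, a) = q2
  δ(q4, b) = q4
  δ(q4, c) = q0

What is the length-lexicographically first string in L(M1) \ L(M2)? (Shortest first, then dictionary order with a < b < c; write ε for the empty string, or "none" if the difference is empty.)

aa

The string aa is accepted by M1 but not by M2.
No shorter string lies in the difference, and aa is the lexicographically first length-2 string in L(M1) \ L(M2).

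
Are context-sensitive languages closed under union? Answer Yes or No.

Yes

A linear-bounded automaton can nondeterministically choose to simulate the LBA for L₁ or the LBA for L₂; equivalently, with disjoint nonterminals, S → S₁ | S₂ added to two noncontracting grammars is still noncontracting.
So the context-sensitive languages are closed under union.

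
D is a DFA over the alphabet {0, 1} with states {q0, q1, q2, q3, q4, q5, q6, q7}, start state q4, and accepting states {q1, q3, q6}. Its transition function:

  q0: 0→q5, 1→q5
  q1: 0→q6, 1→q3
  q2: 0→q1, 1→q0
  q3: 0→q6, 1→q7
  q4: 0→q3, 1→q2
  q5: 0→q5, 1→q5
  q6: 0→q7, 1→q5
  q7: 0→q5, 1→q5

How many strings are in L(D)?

6

The useful subgraph on states {q1, q2, q3, q4, q6} is acyclic, so L(D) is finite; the longest accepting path visits 5 useful states, giving maximum string length 4.
Counting accepting paths from q4 by length: 1 of length 1, 2 of length 2, 2 of length 3, 1 of length 4. Total 6.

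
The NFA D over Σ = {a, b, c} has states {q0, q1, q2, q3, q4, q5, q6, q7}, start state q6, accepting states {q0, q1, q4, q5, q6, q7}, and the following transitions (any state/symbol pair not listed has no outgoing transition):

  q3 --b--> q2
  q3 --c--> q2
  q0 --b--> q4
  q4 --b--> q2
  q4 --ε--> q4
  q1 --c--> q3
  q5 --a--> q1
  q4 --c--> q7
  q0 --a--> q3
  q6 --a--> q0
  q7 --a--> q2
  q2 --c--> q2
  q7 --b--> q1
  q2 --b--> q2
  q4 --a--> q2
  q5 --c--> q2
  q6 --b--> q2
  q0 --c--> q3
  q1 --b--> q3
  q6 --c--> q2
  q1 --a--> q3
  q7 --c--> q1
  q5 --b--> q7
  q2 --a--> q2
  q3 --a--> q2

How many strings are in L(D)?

6

The useful subgraph on states {q0, q1, q4, q6, q7} is acyclic, so L(D) is finite; the longest accepting path visits 5 useful states, giving maximum string length 4.
Counting accepting paths from q6 by length: 1 of length 0, 1 of length 1, 1 of length 2, 1 of length 3, 2 of length 4. Total 6.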